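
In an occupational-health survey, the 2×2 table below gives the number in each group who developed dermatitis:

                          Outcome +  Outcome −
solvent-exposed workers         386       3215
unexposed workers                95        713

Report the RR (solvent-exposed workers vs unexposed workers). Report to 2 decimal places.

RR: 0.91

risk, solvent-exposed workers = 386/3601 = 0.1072
risk, unexposed workers = 95/808 = 0.1176
RR = 0.1072 / 0.1176 = 0.91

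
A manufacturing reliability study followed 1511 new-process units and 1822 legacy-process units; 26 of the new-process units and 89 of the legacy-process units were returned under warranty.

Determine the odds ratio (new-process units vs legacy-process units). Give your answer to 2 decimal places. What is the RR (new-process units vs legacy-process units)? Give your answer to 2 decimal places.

OR = 0.34; RR = 0.35

OR = (26 × 1733) / (1485 × 89) = 45058/132165 ≈ 0.34
risk, new-process units = 26/1511 = 0.01721
risk, legacy-process units = 89/1822 = 0.04885
RR = 0.01721 / 0.04885 = 0.35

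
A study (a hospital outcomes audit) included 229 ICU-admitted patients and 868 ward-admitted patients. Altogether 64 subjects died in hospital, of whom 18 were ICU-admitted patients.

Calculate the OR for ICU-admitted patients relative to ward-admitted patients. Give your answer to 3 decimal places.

ICU-admitted patients without the outcome: 229 − 18 = 211
ward-admitted patients with the outcome: 64 − 18 = 46
ward-admitted patients without the outcome: 868 − 46 = 822
OR = (18 × 822) / (211 × 46) = 14796/9706 ≈ 1.524

OR: 1.524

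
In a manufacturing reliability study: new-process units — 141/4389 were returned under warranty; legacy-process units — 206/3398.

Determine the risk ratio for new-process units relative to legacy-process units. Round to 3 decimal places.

0.530

risk, new-process units = 141/4389 = 0.03213
risk, legacy-process units = 206/3398 = 0.06062
RR = 0.03213 / 0.06062 = 0.530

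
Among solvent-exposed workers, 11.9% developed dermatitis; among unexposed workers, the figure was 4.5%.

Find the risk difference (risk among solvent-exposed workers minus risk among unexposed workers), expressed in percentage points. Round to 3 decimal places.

risk difference = 0.11900 − 0.04500 = 0.07400 → 7.400 percentage points

RD: 7.400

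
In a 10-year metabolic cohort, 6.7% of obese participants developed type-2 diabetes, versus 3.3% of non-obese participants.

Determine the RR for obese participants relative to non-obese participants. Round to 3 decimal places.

RR = 0.06700 / 0.03300 = 2.030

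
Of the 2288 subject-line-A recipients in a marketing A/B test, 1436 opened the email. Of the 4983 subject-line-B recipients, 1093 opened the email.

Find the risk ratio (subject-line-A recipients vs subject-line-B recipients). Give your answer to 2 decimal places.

risk, subject-line-A recipients = 1436/2288 = 0.6276
risk, subject-line-B recipients = 1093/4983 = 0.2193
RR = 0.6276 / 0.2193 = 2.86

2.86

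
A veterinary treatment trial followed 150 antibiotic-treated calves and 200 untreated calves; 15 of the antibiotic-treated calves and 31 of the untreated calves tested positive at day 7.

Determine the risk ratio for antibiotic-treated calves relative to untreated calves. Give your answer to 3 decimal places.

0.645

risk, antibiotic-treated calves = 15/150 = 0.1000
risk, untreated calves = 31/200 = 0.1550
RR = 0.1000 / 0.1550 = 0.645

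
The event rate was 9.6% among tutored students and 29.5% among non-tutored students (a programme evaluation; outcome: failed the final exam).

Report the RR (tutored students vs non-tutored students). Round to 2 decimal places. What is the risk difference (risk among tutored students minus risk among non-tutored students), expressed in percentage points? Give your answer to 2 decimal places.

RR = 0.33; RD = -19.90

RR = 0.0960 / 0.2950 = 0.33
risk difference = 0.0960 − 0.2950 = -0.1990 → -19.90 percentage points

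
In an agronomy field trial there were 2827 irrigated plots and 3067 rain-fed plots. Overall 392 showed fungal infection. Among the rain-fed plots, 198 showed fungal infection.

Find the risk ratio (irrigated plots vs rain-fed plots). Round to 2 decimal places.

irrigated plots with the outcome: 392 − 198 = 194
irrigated plots without the outcome: 2827 − 194 = 2633
rain-fed plots without the outcome: 3067 − 198 = 2869
risk, irrigated plots = 194/2827 = 0.0686
risk, rain-fed plots = 198/3067 = 0.0646
RR = 0.0686 / 0.0646 = 1.06

RR: 1.06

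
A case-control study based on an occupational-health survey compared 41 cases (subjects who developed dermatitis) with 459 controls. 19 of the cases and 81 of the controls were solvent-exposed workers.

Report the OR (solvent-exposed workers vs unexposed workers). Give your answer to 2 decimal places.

odds, solvent-exposed workers = 19/81 = 0.2346
odds, unexposed workers = 22/378 = 0.0582
OR = 0.2346 / 0.0582 = 4.03

OR ≈ 4.03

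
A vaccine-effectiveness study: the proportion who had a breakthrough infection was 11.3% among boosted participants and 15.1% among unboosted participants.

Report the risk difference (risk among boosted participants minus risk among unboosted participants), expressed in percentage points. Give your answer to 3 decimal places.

risk difference = 0.1130 − 0.1510 = -0.0380 → -3.800 percentage points

-3.800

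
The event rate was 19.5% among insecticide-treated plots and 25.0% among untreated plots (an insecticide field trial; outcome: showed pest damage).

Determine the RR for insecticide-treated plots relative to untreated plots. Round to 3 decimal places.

RR = 0.1950 / 0.2500 = 0.780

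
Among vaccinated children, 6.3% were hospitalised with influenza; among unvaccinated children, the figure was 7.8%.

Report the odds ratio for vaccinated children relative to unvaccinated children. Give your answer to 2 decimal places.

OR = 0.79

odds, vaccinated children = 0.0630/0.9370 = 0.0672
odds, unvaccinated children = 0.0780/0.9220 = 0.0846
OR = 0.0672 / 0.0846 = 0.79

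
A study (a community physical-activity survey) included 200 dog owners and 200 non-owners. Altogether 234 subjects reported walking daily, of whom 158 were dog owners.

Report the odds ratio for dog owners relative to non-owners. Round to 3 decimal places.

6.138

dog owners without the outcome: 200 − 158 = 42
non-owners with the outcome: 234 − 158 = 76
non-owners without the outcome: 200 − 76 = 124
odds, dog owners = 158/42 = 3.7619
odds, non-owners = 76/124 = 0.6129
OR = 3.7619 / 0.6129 = 6.138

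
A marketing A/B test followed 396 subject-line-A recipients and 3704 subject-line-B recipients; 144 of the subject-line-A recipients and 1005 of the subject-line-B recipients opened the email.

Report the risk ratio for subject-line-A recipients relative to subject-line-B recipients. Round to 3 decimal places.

RR = 1.340

risk, subject-line-A recipients = 144/396 = 0.3636
risk, subject-line-B recipients = 1005/3704 = 0.2713
RR = 0.3636 / 0.2713 = 1.340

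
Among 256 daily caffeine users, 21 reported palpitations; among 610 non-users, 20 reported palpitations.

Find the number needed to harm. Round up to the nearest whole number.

risk, daily caffeine users = 21/256 = 0.082031
risk, non-users = 20/610 = 0.032787
absolute risk difference = 0.049244
1 / 0.049244 = 20.307 → round up → 21

21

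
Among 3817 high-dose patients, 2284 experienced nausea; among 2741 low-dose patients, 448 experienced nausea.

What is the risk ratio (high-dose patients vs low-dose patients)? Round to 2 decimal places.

RR = 3.66

risk, high-dose patients = 2284/3817 = 0.5984
risk, low-dose patients = 448/2741 = 0.1634
RR = 0.5984 / 0.1634 = 3.66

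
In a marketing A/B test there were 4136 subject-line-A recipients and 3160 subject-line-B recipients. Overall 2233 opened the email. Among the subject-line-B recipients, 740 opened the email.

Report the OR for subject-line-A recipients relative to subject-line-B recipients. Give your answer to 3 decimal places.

OR = 1.847

subject-line-A recipients with the outcome: 2233 − 740 = 1493
subject-line-A recipients without the outcome: 4136 − 1493 = 2643
subject-line-B recipients without the outcome: 3160 − 740 = 2420
OR = (1493 × 2420) / (2643 × 740) = 3613060/1955820 ≈ 1.847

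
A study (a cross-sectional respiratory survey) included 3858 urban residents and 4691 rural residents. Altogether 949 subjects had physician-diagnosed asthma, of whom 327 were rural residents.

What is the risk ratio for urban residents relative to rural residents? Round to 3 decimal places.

urban residents with the outcome: 949 − 327 = 622
urban residents without the outcome: 3858 − 622 = 3236
rural residents without the outcome: 4691 − 327 = 4364
risk, urban residents = 622/3858 = 0.1612
risk, rural residents = 327/4691 = 0.0697
RR = 0.1612 / 0.0697 = 2.313

2.313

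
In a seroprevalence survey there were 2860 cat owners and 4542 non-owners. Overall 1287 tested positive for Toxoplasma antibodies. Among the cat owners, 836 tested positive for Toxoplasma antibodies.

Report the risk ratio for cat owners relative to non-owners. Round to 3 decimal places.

cat owners without the outcome: 2860 − 836 = 2024
non-owners with the outcome: 1287 − 836 = 451
non-owners without the outcome: 4542 − 451 = 4091
risk, cat owners = 836/2860 = 0.2923
risk, non-owners = 451/4542 = 0.0993
RR = 0.2923 / 0.0993 = 2.944

RR ≈ 2.944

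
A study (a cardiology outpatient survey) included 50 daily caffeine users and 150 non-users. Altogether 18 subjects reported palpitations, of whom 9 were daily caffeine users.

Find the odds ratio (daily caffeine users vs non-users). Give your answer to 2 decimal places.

daily caffeine users without the outcome: 50 − 9 = 41
non-users with the outcome: 18 − 9 = 9
non-users without the outcome: 150 − 9 = 141
odds, daily caffeine users = 9/41 = 0.2195
odds, non-users = 9/141 = 0.0638
OR = 0.2195 / 0.0638 = 3.44

3.44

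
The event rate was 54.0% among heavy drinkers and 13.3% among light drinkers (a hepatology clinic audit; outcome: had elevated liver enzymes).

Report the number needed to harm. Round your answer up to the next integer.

NNH = 3

absolute risk difference = 0.407000
1 / 0.407000 = 2.457 → round up → 3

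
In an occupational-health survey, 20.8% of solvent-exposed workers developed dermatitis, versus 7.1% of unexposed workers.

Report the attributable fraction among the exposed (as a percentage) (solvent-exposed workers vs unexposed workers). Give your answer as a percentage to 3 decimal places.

AR% = (0.2080 − 0.0710) / 0.2080 = 0.6587 → 65.865%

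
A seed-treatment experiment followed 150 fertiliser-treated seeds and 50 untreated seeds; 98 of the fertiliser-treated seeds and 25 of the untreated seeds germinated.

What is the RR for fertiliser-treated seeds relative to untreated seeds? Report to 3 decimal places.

risk, fertiliser-treated seeds = 98/150 = 0.6533
risk, untreated seeds = 25/50 = 0.5000
RR = 0.6533 / 0.5000 = 1.307

1.307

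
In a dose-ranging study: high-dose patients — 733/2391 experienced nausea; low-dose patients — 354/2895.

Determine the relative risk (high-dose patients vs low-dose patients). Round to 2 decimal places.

risk, high-dose patients = 733/2391 = 0.3066
risk, low-dose patients = 354/2895 = 0.1223
RR = 0.3066 / 0.1223 = 2.51

2.51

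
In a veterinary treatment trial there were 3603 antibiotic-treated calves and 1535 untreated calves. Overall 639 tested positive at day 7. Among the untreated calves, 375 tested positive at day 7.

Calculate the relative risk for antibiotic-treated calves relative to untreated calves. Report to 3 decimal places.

antibiotic-treated calves with the outcome: 639 − 375 = 264
antibiotic-treated calves without the outcome: 3603 − 264 = 3339
untreated calves without the outcome: 1535 − 375 = 1160
risk, antibiotic-treated calves = 264/3603 = 0.0733
risk, untreated calves = 375/1535 = 0.2443
RR = 0.0733 / 0.2443 = 0.300

RR: 0.300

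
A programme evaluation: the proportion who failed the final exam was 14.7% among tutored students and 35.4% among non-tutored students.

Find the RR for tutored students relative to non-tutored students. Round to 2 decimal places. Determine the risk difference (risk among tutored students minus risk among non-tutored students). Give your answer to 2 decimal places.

RR = 0.42; RD = -0.21

RR = 0.1470 / 0.3540 = 0.42
risk difference = 0.1470 − 0.3540 = -0.21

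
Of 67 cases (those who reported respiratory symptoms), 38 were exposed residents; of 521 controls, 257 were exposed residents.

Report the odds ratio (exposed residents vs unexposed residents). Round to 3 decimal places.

OR = (38 × 264) / (257 × 29) = 10032/7453 ≈ 1.346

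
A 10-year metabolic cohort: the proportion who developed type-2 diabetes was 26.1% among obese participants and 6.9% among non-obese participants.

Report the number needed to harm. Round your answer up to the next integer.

6

absolute risk difference = 0.192000
1 / 0.192000 = 5.208 → round up → 6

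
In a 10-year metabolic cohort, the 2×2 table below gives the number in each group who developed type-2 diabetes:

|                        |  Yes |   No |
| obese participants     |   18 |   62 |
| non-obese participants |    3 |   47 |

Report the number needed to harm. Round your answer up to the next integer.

risk, obese participants = 18/80 = 0.225000
risk, non-obese participants = 3/50 = 0.060000
absolute risk difference = 0.165000
1 / 0.165000 = 6.061 → round up → 7

NNH: 7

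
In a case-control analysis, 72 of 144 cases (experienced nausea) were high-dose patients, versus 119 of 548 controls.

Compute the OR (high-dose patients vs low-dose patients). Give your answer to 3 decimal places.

OR: 3.605

odds, high-dose patients = 72/119 = 0.6050
odds, low-dose patients = 72/429 = 0.1678
OR = 0.6050 / 0.1678 = 3.605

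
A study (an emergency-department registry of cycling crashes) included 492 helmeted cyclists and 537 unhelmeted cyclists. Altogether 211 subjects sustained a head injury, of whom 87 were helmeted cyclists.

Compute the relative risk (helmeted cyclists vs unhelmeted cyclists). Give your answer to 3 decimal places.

helmeted cyclists without the outcome: 492 − 87 = 405
unhelmeted cyclists with the outcome: 211 − 87 = 124
unhelmeted cyclists without the outcome: 537 − 124 = 413
risk, helmeted cyclists = 87/492 = 0.1768
risk, unhelmeted cyclists = 124/537 = 0.2309
RR = 0.1768 / 0.2309 = 0.766

0.766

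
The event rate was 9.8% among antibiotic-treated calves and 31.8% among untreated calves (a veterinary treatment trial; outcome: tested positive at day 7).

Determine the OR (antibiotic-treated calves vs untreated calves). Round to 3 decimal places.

0.233

odds, antibiotic-treated calves = 0.0980/0.9020 = 0.1086
odds, untreated calves = 0.3180/0.6820 = 0.4663
OR = 0.1086 / 0.4663 = 0.233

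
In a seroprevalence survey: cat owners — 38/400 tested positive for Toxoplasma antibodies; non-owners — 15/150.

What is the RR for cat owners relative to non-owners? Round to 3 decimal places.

0.950

risk, cat owners = 38/400 = 0.0950
risk, non-owners = 15/150 = 0.1000
RR = 0.0950 / 0.1000 = 0.950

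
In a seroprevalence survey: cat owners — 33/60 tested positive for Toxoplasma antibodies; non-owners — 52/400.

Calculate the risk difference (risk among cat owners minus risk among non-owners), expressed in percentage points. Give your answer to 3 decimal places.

risk, cat owners = 33/60 = 0.5500
risk, non-owners = 52/400 = 0.1300
risk difference = 0.5500 − 0.1300 = 0.4200 → 42.000 percentage points

RD = 42.000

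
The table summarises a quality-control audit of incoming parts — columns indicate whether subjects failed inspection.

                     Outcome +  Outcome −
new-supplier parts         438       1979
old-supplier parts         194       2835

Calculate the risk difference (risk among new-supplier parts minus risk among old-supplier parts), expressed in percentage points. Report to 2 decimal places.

RD = 11.72

risk, new-supplier parts = 438/2417 = 0.1812
risk, old-supplier parts = 194/3029 = 0.0640
risk difference = 0.1812 − 0.0640 = 0.1172 → 11.72 percentage points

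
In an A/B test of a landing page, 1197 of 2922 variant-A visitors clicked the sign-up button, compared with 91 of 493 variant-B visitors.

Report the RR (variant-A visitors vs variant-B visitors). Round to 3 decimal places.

2.219

risk, variant-A visitors = 1197/2922 = 0.4097
risk, variant-B visitors = 91/493 = 0.1846
RR = 0.4097 / 0.1846 = 2.219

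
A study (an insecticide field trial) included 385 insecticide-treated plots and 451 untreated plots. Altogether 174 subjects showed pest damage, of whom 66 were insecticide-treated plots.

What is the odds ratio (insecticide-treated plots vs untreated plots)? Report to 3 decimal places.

0.657

insecticide-treated plots without the outcome: 385 − 66 = 319
untreated plots with the outcome: 174 − 66 = 108
untreated plots without the outcome: 451 − 108 = 343
odds, insecticide-treated plots = 66/319 = 0.2069
odds, untreated plots = 108/343 = 0.3149
OR = 0.2069 / 0.3149 = 0.657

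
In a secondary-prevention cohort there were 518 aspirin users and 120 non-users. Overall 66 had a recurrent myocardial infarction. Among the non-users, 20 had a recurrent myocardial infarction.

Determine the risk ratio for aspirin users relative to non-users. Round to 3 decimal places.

RR = 0.533

aspirin users with the outcome: 66 − 20 = 46
aspirin users without the outcome: 518 − 46 = 472
non-users without the outcome: 120 − 20 = 100
risk, aspirin users = 46/518 = 0.0888
risk, non-users = 20/120 = 0.1667
RR = 0.0888 / 0.1667 = 0.533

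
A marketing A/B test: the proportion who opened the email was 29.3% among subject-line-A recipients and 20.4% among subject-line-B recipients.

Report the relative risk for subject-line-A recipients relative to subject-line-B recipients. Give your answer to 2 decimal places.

RR = 0.2930 / 0.2040 = 1.44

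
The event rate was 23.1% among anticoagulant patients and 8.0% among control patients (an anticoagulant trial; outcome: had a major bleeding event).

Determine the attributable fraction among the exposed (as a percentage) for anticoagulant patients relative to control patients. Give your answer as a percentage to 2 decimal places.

AR% = (0.2310 − 0.0800) / 0.2310 = 0.6537 → 65.37%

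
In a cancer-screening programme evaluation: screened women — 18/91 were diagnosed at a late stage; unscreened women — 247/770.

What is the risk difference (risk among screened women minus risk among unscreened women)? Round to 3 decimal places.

-0.123

risk, screened women = 18/91 = 0.1978
risk, unscreened women = 247/770 = 0.3208
risk difference = 0.1978 − 0.3208 = -0.123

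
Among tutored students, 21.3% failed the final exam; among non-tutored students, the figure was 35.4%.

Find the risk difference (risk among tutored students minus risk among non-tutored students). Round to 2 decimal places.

risk difference = 0.2130 − 0.3540 = -0.14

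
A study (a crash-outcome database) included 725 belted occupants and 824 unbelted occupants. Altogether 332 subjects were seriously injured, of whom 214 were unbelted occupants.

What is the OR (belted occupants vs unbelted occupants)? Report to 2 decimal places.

belted occupants with the outcome: 332 − 214 = 118
belted occupants without the outcome: 725 − 118 = 607
unbelted occupants without the outcome: 824 − 214 = 610
odds, belted occupants = 118/607 = 0.1944
odds, unbelted occupants = 214/610 = 0.3508
OR = 0.1944 / 0.3508 = 0.55

0.55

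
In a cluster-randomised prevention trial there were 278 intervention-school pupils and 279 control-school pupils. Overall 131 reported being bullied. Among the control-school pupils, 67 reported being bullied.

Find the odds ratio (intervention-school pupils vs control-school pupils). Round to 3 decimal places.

0.946

intervention-school pupils with the outcome: 131 − 67 = 64
intervention-school pupils without the outcome: 278 − 64 = 214
control-school pupils without the outcome: 279 − 67 = 212
OR = (64 × 212) / (214 × 67) = 13568/14338 ≈ 0.946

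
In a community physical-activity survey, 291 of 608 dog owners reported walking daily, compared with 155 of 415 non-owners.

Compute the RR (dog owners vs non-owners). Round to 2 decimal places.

risk, dog owners = 291/608 = 0.4786
risk, non-owners = 155/415 = 0.3735
RR = 0.4786 / 0.3735 = 1.28

1.28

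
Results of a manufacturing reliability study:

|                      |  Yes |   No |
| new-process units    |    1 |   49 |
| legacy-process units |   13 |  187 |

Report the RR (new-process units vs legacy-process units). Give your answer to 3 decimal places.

0.308

risk, new-process units = 1/50 = 0.02000
risk, legacy-process units = 13/200 = 0.06500
RR = 0.02000 / 0.06500 = 0.308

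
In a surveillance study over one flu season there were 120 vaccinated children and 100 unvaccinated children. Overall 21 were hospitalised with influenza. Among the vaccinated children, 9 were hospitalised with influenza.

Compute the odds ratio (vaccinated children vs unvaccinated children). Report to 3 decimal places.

vaccinated children without the outcome: 120 − 9 = 111
unvaccinated children with the outcome: 21 − 9 = 12
unvaccinated children without the outcome: 100 − 12 = 88
odds, vaccinated children = 9/111 = 0.0811
odds, unvaccinated children = 12/88 = 0.1364
OR = 0.0811 / 0.1364 = 0.595

OR ≈ 0.595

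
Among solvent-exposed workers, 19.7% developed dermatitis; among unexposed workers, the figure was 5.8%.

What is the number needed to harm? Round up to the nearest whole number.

absolute risk difference = 0.139000
1 / 0.139000 = 7.194 → round up → 8

8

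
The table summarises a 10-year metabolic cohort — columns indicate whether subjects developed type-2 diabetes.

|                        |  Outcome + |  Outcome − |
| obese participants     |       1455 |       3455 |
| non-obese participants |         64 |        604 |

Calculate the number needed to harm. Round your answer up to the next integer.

risk, obese participants = 1455/4910 = 0.296334
risk, non-obese participants = 64/668 = 0.095808
absolute risk difference = 0.200526
1 / 0.200526 = 4.987 → round up → 5

NNH = 5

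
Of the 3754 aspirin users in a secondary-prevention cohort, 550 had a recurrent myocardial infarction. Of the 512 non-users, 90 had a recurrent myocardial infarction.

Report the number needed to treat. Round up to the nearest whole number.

NNT = 35

risk, aspirin users = 550/3754 = 0.146510
risk, non-users = 90/512 = 0.175781
absolute risk difference = 0.029271
1 / 0.029271 = 34.164 → round up → 35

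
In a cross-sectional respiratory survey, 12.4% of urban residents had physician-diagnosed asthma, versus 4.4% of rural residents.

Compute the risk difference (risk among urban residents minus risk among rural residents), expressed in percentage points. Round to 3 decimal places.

risk difference = 0.12400 − 0.04400 = 0.08000 → 8.000 percentage points

8.000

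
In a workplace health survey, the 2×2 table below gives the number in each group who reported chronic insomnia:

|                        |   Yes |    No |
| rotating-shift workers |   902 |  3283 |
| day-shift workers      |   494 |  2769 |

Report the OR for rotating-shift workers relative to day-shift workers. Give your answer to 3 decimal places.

OR = (902 × 2769) / (3283 × 494) = 2497638/1621802 ≈ 1.540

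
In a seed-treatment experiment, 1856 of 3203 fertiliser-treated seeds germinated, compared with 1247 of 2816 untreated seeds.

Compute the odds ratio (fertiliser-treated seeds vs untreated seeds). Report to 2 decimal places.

odds, fertiliser-treated seeds = 1856/1347 = 1.3779
odds, untreated seeds = 1247/1569 = 0.7948
OR = 1.3779 / 0.7948 = 1.73

OR: 1.73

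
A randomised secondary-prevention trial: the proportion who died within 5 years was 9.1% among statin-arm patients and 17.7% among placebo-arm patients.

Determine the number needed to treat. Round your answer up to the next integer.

absolute risk difference = 0.086000
1 / 0.086000 = 11.628 → round up → 12

NNT: 12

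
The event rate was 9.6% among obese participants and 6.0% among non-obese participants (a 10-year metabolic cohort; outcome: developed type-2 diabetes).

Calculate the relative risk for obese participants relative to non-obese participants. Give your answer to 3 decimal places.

RR = 0.0960 / 0.0600 = 1.600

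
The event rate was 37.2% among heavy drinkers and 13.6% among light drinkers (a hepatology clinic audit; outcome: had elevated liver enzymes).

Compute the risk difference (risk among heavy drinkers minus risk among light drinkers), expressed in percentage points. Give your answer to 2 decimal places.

23.60

risk difference = 0.3720 − 0.1360 = 0.2360 → 23.60 percentage points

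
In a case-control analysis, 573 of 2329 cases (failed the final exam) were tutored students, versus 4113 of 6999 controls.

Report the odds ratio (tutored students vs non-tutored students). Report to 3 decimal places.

odds, tutored students = 573/4113 = 0.1393
odds, non-tutored students = 1756/2886 = 0.6085
OR = 0.1393 / 0.6085 = 0.229

0.229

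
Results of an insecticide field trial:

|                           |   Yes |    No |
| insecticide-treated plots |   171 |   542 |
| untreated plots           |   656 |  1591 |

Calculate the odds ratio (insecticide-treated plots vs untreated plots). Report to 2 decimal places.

odds, insecticide-treated plots = 171/542 = 0.3155
odds, untreated plots = 656/1591 = 0.4123
OR = 0.3155 / 0.4123 = 0.77

0.77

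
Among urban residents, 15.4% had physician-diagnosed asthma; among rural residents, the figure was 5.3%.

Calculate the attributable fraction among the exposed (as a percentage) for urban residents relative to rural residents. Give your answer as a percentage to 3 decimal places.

AR% = (0.1540 − 0.0530) / 0.1540 = 0.6558 → 65.584%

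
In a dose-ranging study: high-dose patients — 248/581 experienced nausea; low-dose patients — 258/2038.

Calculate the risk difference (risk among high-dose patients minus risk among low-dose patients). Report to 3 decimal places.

RD = 0.300

risk, high-dose patients = 248/581 = 0.4269
risk, low-dose patients = 258/2038 = 0.1266
risk difference = 0.4269 − 0.1266 = 0.300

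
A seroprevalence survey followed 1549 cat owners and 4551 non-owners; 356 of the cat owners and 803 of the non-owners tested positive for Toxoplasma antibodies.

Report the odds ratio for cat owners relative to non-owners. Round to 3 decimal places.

odds, cat owners = 356/1193 = 0.2984
odds, non-owners = 803/3748 = 0.2142
OR = 0.2984 / 0.2142 = 1.393

1.393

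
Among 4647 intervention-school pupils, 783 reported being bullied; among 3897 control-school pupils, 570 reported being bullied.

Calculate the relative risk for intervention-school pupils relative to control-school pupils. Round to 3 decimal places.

risk, intervention-school pupils = 783/4647 = 0.1685
risk, control-school pupils = 570/3897 = 0.1463
RR = 0.1685 / 0.1463 = 1.152

1.152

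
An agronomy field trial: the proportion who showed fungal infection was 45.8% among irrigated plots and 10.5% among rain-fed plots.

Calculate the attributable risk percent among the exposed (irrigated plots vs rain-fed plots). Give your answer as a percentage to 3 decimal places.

AR% = (0.4580 − 0.1050) / 0.4580 = 0.7707 → 77.074%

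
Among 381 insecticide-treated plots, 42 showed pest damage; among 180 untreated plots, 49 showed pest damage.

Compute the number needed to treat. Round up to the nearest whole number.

risk, insecticide-treated plots = 42/381 = 0.110236
risk, untreated plots = 49/180 = 0.272222
absolute risk difference = 0.161986
1 / 0.161986 = 6.173 → round up → 7

NNT: 7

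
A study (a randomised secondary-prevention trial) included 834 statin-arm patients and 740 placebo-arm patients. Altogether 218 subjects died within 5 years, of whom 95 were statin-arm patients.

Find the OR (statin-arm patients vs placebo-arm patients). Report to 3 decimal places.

OR: 0.645

statin-arm patients without the outcome: 834 − 95 = 739
placebo-arm patients with the outcome: 218 − 95 = 123
placebo-arm patients without the outcome: 740 − 123 = 617
odds, statin-arm patients = 95/739 = 0.1286
odds, placebo-arm patients = 123/617 = 0.1994
OR = 0.1286 / 0.1994 = 0.645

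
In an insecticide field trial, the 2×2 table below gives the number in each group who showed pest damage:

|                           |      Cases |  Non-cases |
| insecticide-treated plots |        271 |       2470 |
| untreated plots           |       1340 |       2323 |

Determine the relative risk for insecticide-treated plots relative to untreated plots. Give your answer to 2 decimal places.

risk, insecticide-treated plots = 271/2741 = 0.0989
risk, untreated plots = 1340/3663 = 0.3658
RR = 0.0989 / 0.3658 = 0.27

RR: 0.27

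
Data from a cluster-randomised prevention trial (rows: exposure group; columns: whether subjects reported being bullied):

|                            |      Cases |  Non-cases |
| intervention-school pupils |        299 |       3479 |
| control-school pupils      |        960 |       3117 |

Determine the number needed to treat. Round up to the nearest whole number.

risk, intervention-school pupils = 299/3778 = 0.079142
risk, control-school pupils = 960/4077 = 0.235467
absolute risk difference = 0.156325
1 / 0.156325 = 6.397 → round up → 7

NNT = 7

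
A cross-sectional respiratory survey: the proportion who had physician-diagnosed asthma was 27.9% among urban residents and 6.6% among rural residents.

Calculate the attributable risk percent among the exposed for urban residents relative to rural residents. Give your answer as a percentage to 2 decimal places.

AR% = (0.2790 − 0.0660) / 0.2790 = 0.7634 → 76.34%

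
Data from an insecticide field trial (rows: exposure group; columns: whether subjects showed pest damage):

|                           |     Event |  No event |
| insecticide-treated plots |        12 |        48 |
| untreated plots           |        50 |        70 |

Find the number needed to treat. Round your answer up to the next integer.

risk, insecticide-treated plots = 12/60 = 0.200000
risk, untreated plots = 50/120 = 0.416667
absolute risk difference = 0.216667
1 / 0.216667 = 4.615 → round up → 5

5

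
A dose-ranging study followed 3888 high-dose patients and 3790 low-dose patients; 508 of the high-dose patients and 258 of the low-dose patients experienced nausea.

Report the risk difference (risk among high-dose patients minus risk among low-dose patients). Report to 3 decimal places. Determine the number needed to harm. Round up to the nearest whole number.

risk, high-dose patients = 508/3888 = 0.1307
risk, low-dose patients = 258/3790 = 0.0681
risk difference = 0.1307 − 0.0681 = 0.063
absolute risk difference = 0.062585
1 / 0.062585 = 15.978 → round up → 16

RD = 0.063; NNH = 16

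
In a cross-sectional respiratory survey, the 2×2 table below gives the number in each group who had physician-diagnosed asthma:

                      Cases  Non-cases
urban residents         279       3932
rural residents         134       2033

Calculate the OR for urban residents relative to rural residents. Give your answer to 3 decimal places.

OR = (279 × 2033) / (3932 × 134) = 567207/526888 ≈ 1.077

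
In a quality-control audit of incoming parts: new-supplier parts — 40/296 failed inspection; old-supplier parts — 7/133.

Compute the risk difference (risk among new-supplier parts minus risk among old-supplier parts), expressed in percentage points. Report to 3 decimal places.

risk, new-supplier parts = 40/296 = 0.1351
risk, old-supplier parts = 7/133 = 0.0526
risk difference = 0.1351 − 0.0526 = 0.0825 → 8.250 percentage points

RD ≈ 8.250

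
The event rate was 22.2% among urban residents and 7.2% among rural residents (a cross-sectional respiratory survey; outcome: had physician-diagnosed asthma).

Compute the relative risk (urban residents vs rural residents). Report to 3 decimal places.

RR = 0.2220 / 0.0720 = 3.083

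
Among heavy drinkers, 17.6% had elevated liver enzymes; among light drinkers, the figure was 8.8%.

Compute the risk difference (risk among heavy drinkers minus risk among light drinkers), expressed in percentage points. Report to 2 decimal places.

risk difference = 0.1760 − 0.0880 = 0.0880 → 8.80 percentage points

RD: 8.80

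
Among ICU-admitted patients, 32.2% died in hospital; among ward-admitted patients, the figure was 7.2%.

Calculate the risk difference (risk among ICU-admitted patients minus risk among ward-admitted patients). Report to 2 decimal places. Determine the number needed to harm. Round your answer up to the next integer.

RD = 0.25; NNH = 4

risk difference = 0.3220 − 0.0720 = 0.25
absolute risk difference = 0.250000
1 / 0.250000 = 4.000 → round up → 4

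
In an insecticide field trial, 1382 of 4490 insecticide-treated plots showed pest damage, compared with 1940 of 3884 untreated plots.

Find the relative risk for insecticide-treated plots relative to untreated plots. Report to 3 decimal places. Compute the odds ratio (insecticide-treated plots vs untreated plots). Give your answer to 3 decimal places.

RR = 0.616; OR = 0.446

risk, insecticide-treated plots = 1382/4490 = 0.3078
risk, untreated plots = 1940/3884 = 0.4995
RR = 0.3078 / 0.4995 = 0.616
OR = (1382 × 1944) / (3108 × 1940) = 2686608/6029520 ≈ 0.446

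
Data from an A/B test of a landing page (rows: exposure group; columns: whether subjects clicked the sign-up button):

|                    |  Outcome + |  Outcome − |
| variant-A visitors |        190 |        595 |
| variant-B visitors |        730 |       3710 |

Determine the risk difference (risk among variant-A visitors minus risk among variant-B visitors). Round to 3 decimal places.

risk, variant-A visitors = 190/785 = 0.2420
risk, variant-B visitors = 730/4440 = 0.1644
risk difference = 0.2420 − 0.1644 = 0.078

RD: 0.078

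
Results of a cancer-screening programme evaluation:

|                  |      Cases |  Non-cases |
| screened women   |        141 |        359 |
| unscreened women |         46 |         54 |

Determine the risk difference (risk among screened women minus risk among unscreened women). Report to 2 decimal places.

RD ≈ -0.18

risk, screened women = 141/500 = 0.2820
risk, unscreened women = 46/100 = 0.4600
risk difference = 0.2820 − 0.4600 = -0.18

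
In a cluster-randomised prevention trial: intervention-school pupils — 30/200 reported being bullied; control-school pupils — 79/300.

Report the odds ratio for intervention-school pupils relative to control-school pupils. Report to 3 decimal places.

OR = (30 × 221) / (170 × 79) = 6630/13430 ≈ 0.494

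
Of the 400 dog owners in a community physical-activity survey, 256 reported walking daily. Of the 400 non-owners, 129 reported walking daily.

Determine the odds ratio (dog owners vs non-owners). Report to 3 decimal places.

OR = (256 × 271) / (144 × 129) = 69376/18576 ≈ 3.735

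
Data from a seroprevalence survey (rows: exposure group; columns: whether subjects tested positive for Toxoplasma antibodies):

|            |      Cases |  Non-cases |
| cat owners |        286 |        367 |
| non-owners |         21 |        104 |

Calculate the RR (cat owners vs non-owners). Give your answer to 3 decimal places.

2.607

risk, cat owners = 286/653 = 0.4380
risk, non-owners = 21/125 = 0.1680
RR = 0.4380 / 0.1680 = 2.607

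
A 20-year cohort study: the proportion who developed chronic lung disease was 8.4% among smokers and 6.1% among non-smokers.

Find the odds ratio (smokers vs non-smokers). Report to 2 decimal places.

OR: 1.41

odds, smokers = 0.0840/0.9160 = 0.0917
odds, non-smokers = 0.0610/0.9390 = 0.0650
OR = 0.0917 / 0.0650 = 1.41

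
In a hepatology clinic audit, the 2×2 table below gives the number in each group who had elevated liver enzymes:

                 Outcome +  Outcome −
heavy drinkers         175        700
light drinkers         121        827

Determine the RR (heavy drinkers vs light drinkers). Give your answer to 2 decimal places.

RR ≈ 1.57

risk, heavy drinkers = 175/875 = 0.2000
risk, light drinkers = 121/948 = 0.1276
RR = 0.2000 / 0.1276 = 1.57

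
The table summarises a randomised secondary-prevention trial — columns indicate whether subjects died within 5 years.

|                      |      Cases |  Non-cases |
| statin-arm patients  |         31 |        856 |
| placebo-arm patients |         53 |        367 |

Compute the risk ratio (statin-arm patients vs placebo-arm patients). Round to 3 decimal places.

RR: 0.277

risk, statin-arm patients = 31/887 = 0.03495
risk, placebo-arm patients = 53/420 = 0.12619
RR = 0.03495 / 0.12619 = 0.277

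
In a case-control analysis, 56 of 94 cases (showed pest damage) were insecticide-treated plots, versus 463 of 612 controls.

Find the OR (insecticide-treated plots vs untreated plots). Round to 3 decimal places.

OR = (56 × 149) / (463 × 38) = 8344/17594 ≈ 0.474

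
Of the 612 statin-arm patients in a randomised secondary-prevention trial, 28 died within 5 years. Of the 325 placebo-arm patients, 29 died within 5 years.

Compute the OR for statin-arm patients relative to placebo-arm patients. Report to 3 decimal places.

OR = (28 × 296) / (584 × 29) = 8288/16936 ≈ 0.489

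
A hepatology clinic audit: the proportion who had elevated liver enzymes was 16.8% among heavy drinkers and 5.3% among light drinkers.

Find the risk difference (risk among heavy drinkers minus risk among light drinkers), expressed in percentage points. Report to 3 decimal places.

risk difference = 0.1680 − 0.0530 = 0.1150 → 11.500 percentage points

RD ≈ 11.500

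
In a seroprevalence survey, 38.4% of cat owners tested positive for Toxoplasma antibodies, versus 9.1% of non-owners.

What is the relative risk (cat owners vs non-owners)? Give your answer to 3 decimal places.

RR = 0.3840 / 0.0910 = 4.220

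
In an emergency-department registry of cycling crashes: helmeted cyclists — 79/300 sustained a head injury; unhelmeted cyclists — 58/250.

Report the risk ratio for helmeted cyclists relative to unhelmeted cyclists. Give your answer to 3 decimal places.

RR: 1.135

risk, helmeted cyclists = 79/300 = 0.2633
risk, unhelmeted cyclists = 58/250 = 0.2320
RR = 0.2633 / 0.2320 = 1.135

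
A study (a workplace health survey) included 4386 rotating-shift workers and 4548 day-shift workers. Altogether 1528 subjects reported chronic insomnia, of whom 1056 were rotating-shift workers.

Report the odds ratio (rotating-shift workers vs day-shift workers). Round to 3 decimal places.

OR = 2.738

rotating-shift workers without the outcome: 4386 − 1056 = 3330
day-shift workers with the outcome: 1528 − 1056 = 472
day-shift workers without the outcome: 4548 − 472 = 4076
odds, rotating-shift workers = 1056/3330 = 0.3171
odds, day-shift workers = 472/4076 = 0.1158
OR = 0.3171 / 0.1158 = 2.738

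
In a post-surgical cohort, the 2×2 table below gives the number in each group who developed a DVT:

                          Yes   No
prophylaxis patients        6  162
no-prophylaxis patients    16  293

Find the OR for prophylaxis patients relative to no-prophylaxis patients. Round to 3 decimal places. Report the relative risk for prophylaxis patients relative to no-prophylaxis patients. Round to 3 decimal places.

OR = (6 × 293) / (162 × 16) = 1758/2592 ≈ 0.678
risk, prophylaxis patients = 6/168 = 0.03571
risk, no-prophylaxis patients = 16/309 = 0.05178
RR = 0.03571 / 0.05178 = 0.690

OR = 0.678; RR = 0.690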